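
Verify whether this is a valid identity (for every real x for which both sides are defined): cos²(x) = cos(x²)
Claim: cos²(x) = cos(x²).
Test a specific point where both sides are defined: x = 2π/3.
LHS = cos²(x) ≈ 0.2500
RHS = cos(x²) ≈ -0.3202
Since 0.2500 ≠ -0.3202, the equation fails at this point, so it cannot hold for every real x for which both sides are defined.
cos²(x) means (cos x)², squaring the output; cos(x²) squares the input. These are different functions.

Conclusion: No, this is NOT an identity.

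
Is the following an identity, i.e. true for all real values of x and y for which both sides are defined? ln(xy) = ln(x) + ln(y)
Yes, this is an identity.

Claim: ln(xy) = ln(x) + ln(y).
Reasoning: Both sides are simultaneously defined only when x, y > 0. Write x = e^p, y = e^q (p = ln x, q = ln y). Then xy = e^p · e^q = e^(p+q), so ln(xy) = p + q = ln(x) + ln(y).
So the two sides agree for all real values of x and y for which both sides are defined.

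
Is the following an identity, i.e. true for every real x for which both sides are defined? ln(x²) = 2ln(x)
Claim: ln(x²) = 2ln(x).
Reasoning: The right side requires x > 0. For x > 0, x² = (e^(ln x))² = e^(2ln x), so ln(x²) = 2ln(x). (For x < 0 the right side is undefined, so those values are outside the claim.)
So the two sides agree for every real x for which both sides are defined.

Conclusion: Yes, this is an identity.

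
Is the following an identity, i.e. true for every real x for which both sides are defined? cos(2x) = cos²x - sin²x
Yes, this is an identity.

Claim: cos(2x) = cos²x - sin²x.
Reasoning: Put y = x in the addition formula cos(x+y) = cos(x)cos(y) - sin(x)sin(y): cos(2x) = cos²x - sin²x.
So the two sides agree for every real x for which both sides are defined.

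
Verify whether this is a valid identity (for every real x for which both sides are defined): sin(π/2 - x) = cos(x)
Yes, this is an identity.

Claim: sin(π/2 - x) = cos(x).
Reasoning: Use sin(u - v) = sin(u)cos(v) - cos(u)sin(v) with u = π/2, v = x: sin(π/2)cos(x) - cos(π/2)sin(x) = 1·cos(x) - 0·sin(x) = cos(x).
So the two sides agree for every real x for which both sides are defined.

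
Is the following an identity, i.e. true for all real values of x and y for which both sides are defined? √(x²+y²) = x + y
No, this is NOT an identity.

Claim: √(x²+y²) = x + y.
Test a specific point where both sides are defined: x = 4, y = -2.
LHS = √(x²+y²) ≈ 4.4721
RHS = x + y ≈ 2.0000
Since 4.4721 ≠ 2.0000, the equation fails at this point, so it cannot hold for all real values of x and y for which both sides are defined.
(x+y)² = x² + 2xy + y², not x² + y², so the square root does not split this way.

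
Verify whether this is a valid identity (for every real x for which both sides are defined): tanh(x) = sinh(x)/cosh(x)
Claim: tanh(x) = sinh(x)/cosh(x).
Reasoning: tanh(x) is defined as sinh(x)/cosh(x) = (e^x - e^-x)/(e^x + e^-x); cosh(x) ≥ 1 is never zero, so this holds for every real x.
So the two sides agree for every real x for which both sides are defined.

Conclusion: Yes, this is an identity.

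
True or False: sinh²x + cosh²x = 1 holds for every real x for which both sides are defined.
Claim: sinh²x + cosh²x = 1.
Test a specific point where both sides are defined: x = 1/2.
LHS = sinh²x + cosh²x ≈ 1.5431
RHS = 1 ≈ 1.0000
Since 1.5431 ≠ 1.0000, the equation fails at this point, so it cannot hold for every real x for which both sides are defined.
The correct hyperbolic identity is cosh²x - sinh²x = 1 (a difference); the sum sinh²x + cosh²x equals cosh(2x).

Conclusion: False.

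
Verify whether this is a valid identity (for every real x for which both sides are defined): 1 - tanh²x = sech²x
Claim: 1 - tanh²x = sech²x.
Reasoning: Divide cosh²x - sinh²x = 1 through by cosh²x (never zero): 1 - tanh²x = 1/cosh²x = sech²x.
So the two sides agree for every real x for which both sides are defined.

Conclusion: Yes, this is an identity.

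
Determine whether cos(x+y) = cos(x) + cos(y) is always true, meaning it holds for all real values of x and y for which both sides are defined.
Claim: cos(x+y) = cos(x) + cos(y).
Test a specific point where both sides are defined: x = π, y = π/2.
LHS = cos(x+y) ≈ 0.0000
RHS = cos(x) + cos(y) ≈ -1.0000
Since 0.0000 ≠ -1.0000, the equation fails at this point, so it cannot hold for all real values of x and y for which both sides are defined.
The correct expansion is cos(x+y) = cos(x)cos(y) - sin(x)sin(y); cosine is not additive.

Conclusion: No, this is NOT an identity.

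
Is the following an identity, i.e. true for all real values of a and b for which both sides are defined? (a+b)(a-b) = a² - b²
Claim: (a+b)(a-b) = a² - b².
Reasoning: Expand: (a+b)(a-b) = a² - ab + ba - b² = a² - b² (the cross terms cancel).
So the two sides agree for all real values of a and b for which both sides are defined.

Conclusion: Yes, this is an identity.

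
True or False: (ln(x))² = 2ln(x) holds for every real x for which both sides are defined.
Claim: (ln(x))² = 2ln(x).
Test a specific point where both sides are defined: x = 5.
LHS = (ln(x))² ≈ 2.5903
RHS = 2ln(x) ≈ 3.2189
Since 2.5903 ≠ 3.2189, the equation fails at this point, so it cannot hold for every real x for which both sides are defined.
2ln(x) equals ln(x²), which is not the same as (ln x)².

Conclusion: False.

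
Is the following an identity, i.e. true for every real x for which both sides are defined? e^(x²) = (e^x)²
No, this is NOT an identity.

Claim: e^(x²) = (e^x)².
Test a specific point where both sides are defined: x = 1/2.
LHS = e^(x²) ≈ 1.2840
RHS = (e^x)² ≈ 2.7183
Since 1.2840 ≠ 2.7183, the equation fails at this point, so it cannot hold for every real x for which both sides are defined.
(e^x)² = e^(2x), and 2x ≠ x² in general.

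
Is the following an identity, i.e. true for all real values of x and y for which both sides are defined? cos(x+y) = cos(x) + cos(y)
Claim: cos(x+y) = cos(x) + cos(y).
Test a specific point where both sides are defined: x = -π/4, y = π.
LHS = cos(x+y) ≈ -0.7071
RHS = cos(x) + cos(y) ≈ -0.2929
Since -0.7071 ≠ -0.2929, the equation fails at this point, so it cannot hold for all real values of x and y for which both sides are defined.
The correct expansion is cos(x+y) = cos(x)cos(y) - sin(x)sin(y); cosine is not additive.

Conclusion: No, this is NOT an identity.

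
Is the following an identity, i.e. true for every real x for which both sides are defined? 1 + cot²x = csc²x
Claim: 1 + cot²x = csc²x.
Reasoning: Start from sin²x + cos²x = 1 and divide every term by sin²x (allowed wherever cot x and csc x are defined): 1 + cot²x = 1/sin²x = csc²x.
So the two sides agree for every real x for which both sides are defined.

Conclusion: Yes, this is an identity.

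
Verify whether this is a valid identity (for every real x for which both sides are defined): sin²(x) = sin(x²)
No, this is NOT an identity.

Claim: sin²(x) = sin(x²).
Test a specific point where both sides are defined: x = 3π/4.
LHS = sin²(x) ≈ 0.5000
RHS = sin(x²) ≈ -0.6680
Since 0.5000 ≠ -0.6680, the equation fails at this point, so it cannot hold for every real x for which both sides are defined.
sin²(x) means (sin x)², squaring the output; sin(x²) squares the input. These are different functions.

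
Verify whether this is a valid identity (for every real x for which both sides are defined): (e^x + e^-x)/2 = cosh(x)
Yes, this is an identity.

Claim: (e^x + e^-x)/2 = cosh(x).
Reasoning: This is exactly the definition of the hyperbolic cosine: cosh(x) := (e^x + e^-x)/2.
So the two sides agree for every real x for which both sides are defined.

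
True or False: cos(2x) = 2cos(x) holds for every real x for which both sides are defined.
False.

Claim: cos(2x) = 2cos(x).
Test a specific point where both sides are defined: x = -π/6.
LHS = cos(2x) ≈ 0.5000
RHS = 2cos(x) ≈ 1.7321
Since 0.5000 ≠ 1.7321, the equation fails at this point, so it cannot hold for every real x for which both sides are defined.
The correct double-angle formula is cos(2x) = cos²x - sin²x.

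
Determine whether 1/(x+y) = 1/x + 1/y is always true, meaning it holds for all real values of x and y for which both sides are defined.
Claim: 1/(x+y) = 1/x + 1/y.
Test a specific point where both sides are defined: x = 4, y = 2.
LHS = 1/(x+y) ≈ 0.1667
RHS = 1/x + 1/y ≈ 0.7500
Since 0.1667 ≠ 0.7500, the equation fails at this point, so it cannot hold for all real values of x and y for which both sides are defined.
1/x + 1/y = (x+y)/(xy), which is not 1/(x+y).

Conclusion: No, this is NOT an identity.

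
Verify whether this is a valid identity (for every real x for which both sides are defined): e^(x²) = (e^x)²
No, this is NOT an identity.

Claim: e^(x²) = (e^x)².
Test a specific point where both sides are defined: x = -3.
LHS = e^(x²) ≈ 8103.0839
RHS = (e^x)² ≈ 0.0025
Since 8103.0839 ≠ 0.0025, the equation fails at this point, so it cannot hold for every real x for which both sides are defined.
(e^x)² = e^(2x), and 2x ≠ x² in general.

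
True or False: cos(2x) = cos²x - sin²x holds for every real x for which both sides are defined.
True.

Claim: cos(2x) = cos²x - sin²x.
Reasoning: Put y = x in the addition formula cos(x+y) = cos(x)cos(y) - sin(x)sin(y): cos(2x) = cos²x - sin²x.
So the two sides agree for every real x for which both sides are defined.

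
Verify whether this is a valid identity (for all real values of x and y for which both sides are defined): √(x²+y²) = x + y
Claim: √(x²+y²) = x + y.
Test a specific point where both sides are defined: x = -3, y = -1.
LHS = √(x²+y²) ≈ 3.1623
RHS = x + y ≈ -4.0000
Since 3.1623 ≠ -4.0000, the equation fails at this point, so it cannot hold for all real values of x and y for which both sides are defined.
(x+y)² = x² + 2xy + y², not x² + y², so the square root does not split this way.

Conclusion: No, this is NOT an identity.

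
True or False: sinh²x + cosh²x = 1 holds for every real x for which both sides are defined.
False.

Claim: sinh²x + cosh²x = 1.
Test a specific point where both sides are defined: x = -3.
LHS = sinh²x + cosh²x ≈ 201.7156
RHS = 1 ≈ 1.0000
Since 201.7156 ≠ 1.0000, the equation fails at this point, so it cannot hold for every real x for which both sides are defined.
The correct hyperbolic identity is cosh²x - sinh²x = 1 (a difference); the sum sinh²x + cosh²x equals cosh(2x).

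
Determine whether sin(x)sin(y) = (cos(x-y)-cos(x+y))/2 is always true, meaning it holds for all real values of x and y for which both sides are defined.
Yes, this is an identity.

Claim: sin(x)sin(y) = (cos(x-y)-cos(x+y))/2.
Reasoning: cos(x-y) = cos(x)cos(y) + sin(x)sin(y) and cos(x+y) = cos(x)cos(y) - sin(x)sin(y). Subtracting, cos(x-y) - cos(x+y) = 2sin(x)sin(y); divide by 2.
So the two sides agree for all real values of x and y for which both sides are defined.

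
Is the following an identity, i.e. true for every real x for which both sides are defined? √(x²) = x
No, this is NOT an identity.

Claim: √(x²) = x.
Test a specific point where both sides are defined: x = -3.
LHS = √(x²) ≈ 3.0000
RHS = x ≈ -3.0000
Since 3.0000 ≠ -3.0000, the equation fails at this point, so it cannot hold for every real x for which both sides are defined.
√(x²) = |x|, which differs from x whenever x < 0 (both sides are defined for every real x).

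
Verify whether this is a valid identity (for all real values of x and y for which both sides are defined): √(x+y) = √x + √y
Claim: √(x+y) = √x + √y.
Test a specific point where both sides are defined: x = 3/2, y = 2.
LHS = √(x+y) ≈ 1.8708
RHS = √x + √y ≈ 2.6390
Since 1.8708 ≠ 2.6390, the equation fails at this point, so it cannot hold for all real values of x and y for which both sides are defined.
Squaring the right side gives x + 2√(xy) + y, not x + y.

Conclusion: No, this is NOT an identity.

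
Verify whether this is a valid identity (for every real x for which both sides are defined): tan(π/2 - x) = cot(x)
Claim: tan(π/2 - x) = cot(x).
Reasoning: tan(π/2 - x) = sin(π/2 - x)/cos(π/2 - x) = cos(x)/sin(x) = cot(x), using the cofunction identities sin(π/2 - x) = cos(x) and cos(π/2 - x) = sin(x).
So the two sides agree for every real x for which both sides are defined.

Conclusion: Yes, this is an identity.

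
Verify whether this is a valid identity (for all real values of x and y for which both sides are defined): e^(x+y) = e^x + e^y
No, this is NOT an identity.

Claim: e^(x+y) = e^x + e^y.
Test a specific point where both sides are defined: x = 5, y = 3.
LHS = e^(x+y) ≈ 2980.9580
RHS = e^x + e^y ≈ 168.4987
Since 2980.9580 ≠ 168.4987, the equation fails at this point, so it cannot hold for all real values of x and y for which both sides are defined.
The correct rule is e^(x+y) = e^x · e^y (a product, not a sum).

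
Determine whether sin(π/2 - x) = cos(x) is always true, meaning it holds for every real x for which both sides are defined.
Yes, this is an identity.

Claim: sin(π/2 - x) = cos(x).
Reasoning: Use sin(u - v) = sin(u)cos(v) - cos(u)sin(v) with u = π/2, v = x: sin(π/2)cos(x) - cos(π/2)sin(x) = 1·cos(x) - 0·sin(x) = cos(x).
So the two sides agree for every real x for which both sides are defined.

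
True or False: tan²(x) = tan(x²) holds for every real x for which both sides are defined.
Claim: tan²(x) = tan(x²).
Test a specific point where both sides are defined: x = π/6.
LHS = tan²(x) ≈ 0.3333
RHS = tan(x²) ≈ 0.2812
Since 0.3333 ≠ 0.2812, the equation fails at this point, so it cannot hold for every real x for which both sides are defined.
tan²(x) means (tan x)², squaring the output; tan(x²) squares the input. These are different functions.

Conclusion: False.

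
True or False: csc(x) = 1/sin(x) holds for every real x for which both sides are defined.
Claim: csc(x) = 1/sin(x).
Reasoning: csc(x) is by definition the reciprocal of sin(x), wherever sin(x) ≠ 0.
So the two sides agree for every real x for which both sides are defined.

Conclusion: True.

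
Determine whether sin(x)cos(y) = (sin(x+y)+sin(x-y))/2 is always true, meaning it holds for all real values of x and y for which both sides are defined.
Claim: sin(x)cos(y) = (sin(x+y)+sin(x-y))/2.
Reasoning: sin(x+y) = sin(x)cos(y) + cos(x)sin(y) and sin(x-y) = sin(x)cos(y) - cos(x)sin(y). Adding, sin(x+y) + sin(x-y) = 2sin(x)cos(y); divide by 2.
So the two sides agree for all real values of x and y for which both sides are defined.

Conclusion: Yes, this is an identity.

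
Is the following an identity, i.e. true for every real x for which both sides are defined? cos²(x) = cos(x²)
Claim: cos²(x) = cos(x²).
Test a specific point where both sides are defined: x = π/2.
LHS = cos²(x) ≈ 0.0000
RHS = cos(x²) ≈ -0.7812
Since 0.0000 ≠ -0.7812, the equation fails at this point, so it cannot hold for every real x for which both sides are defined.
cos²(x) means (cos x)², squaring the output; cos(x²) squares the input. These are different functions.

Conclusion: No, this is NOT an identity.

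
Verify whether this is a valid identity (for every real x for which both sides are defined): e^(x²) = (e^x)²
No, this is NOT an identity.

Claim: e^(x²) = (e^x)².
Test a specific point where both sides are defined: x = 1.
LHS = e^(x²) ≈ 2.7183
RHS = (e^x)² ≈ 7.3891
Since 2.7183 ≠ 7.3891, the equation fails at this point, so it cannot hold for every real x for which both sides are defined.
(e^x)² = e^(2x), and 2x ≠ x² in general.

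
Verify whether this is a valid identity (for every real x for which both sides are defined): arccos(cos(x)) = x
No, this is NOT an identity.

Claim: arccos(cos(x)) = x.
Test a specific point where both sides are defined: x = -π/6.
LHS = arccos(cos(x)) ≈ 0.5236
RHS = x ≈ -0.5236
Since 0.5236 ≠ -0.5236, the equation fails at this point, so it cannot hold for every real x for which both sides are defined.
arccos only returns values in [0, π], so arccos(cos(x)) = x holds only for x in that interval, not for all real x.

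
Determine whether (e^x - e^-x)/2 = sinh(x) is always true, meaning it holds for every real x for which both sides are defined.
Yes, this is an identity.

Claim: (e^x - e^-x)/2 = sinh(x).
Reasoning: This is exactly the definition of the hyperbolic sine: sinh(x) := (e^x - e^-x)/2.
So the two sides agree for every real x for which both sides are defined.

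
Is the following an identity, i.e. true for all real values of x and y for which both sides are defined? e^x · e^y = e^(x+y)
Claim: e^x · e^y = e^(x+y).
Reasoning: This is the law of exponents for a common base: multiplying powers adds exponents. E.g. from the series, (Σ x^j/j!)(Σ y^k/k!) = Σ_m (Σ_{j+k=m} x^j y^k/(j!k!)) = Σ_m (x+y)^m/m! by the binomial theorem.
So the two sides agree for all real values of x and y for which both sides are defined.

Conclusion: Yes, this is an identity.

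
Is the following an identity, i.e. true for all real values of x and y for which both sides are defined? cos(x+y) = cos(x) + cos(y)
No, this is NOT an identity.

Claim: cos(x+y) = cos(x) + cos(y).
Test a specific point where both sides are defined: x = π/6, y = π.
LHS = cos(x+y) ≈ -0.8660
RHS = cos(x) + cos(y) ≈ -0.1340
Since -0.8660 ≠ -0.1340, the equation fails at this point, so it cannot hold for all real values of x and y for which both sides are defined.
The correct expansion is cos(x+y) = cos(x)cos(y) - sin(x)sin(y); cosine is not additive.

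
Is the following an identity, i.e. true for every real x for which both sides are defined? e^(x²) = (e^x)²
Claim: e^(x²) = (e^x)².
Test a specific point where both sides are defined: x = 1.
LHS = e^(x²) ≈ 2.7183
RHS = (e^x)² ≈ 7.3891
Since 2.7183 ≠ 7.3891, the equation fails at this point, so it cannot hold for every real x for which both sides are defined.
(e^x)² = e^(2x), and 2x ≠ x² in general.

Conclusion: No, this is NOT an identity.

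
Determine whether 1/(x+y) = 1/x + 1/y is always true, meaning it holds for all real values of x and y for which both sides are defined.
Claim: 1/(x+y) = 1/x + 1/y.
Test a specific point where both sides are defined: x = 1/2, y = 1/2.
LHS = 1/(x+y) ≈ 1.0000
RHS = 1/x + 1/y ≈ 4.0000
Since 1.0000 ≠ 4.0000, the equation fails at this point, so it cannot hold for all real values of x and y for which both sides are defined.
1/x + 1/y = (x+y)/(xy), which is not 1/(x+y).

Conclusion: No, this is NOT an identity.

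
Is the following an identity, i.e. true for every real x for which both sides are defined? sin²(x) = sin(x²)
Claim: sin²(x) = sin(x²).
Test a specific point where both sides are defined: x = π/4.
LHS = sin²(x) ≈ 0.5000
RHS = sin(x²) ≈ 0.5785
Since 0.5000 ≠ 0.5785, the equation fails at this point, so it cannot hold for every real x for which both sides are defined.
sin²(x) means (sin x)², squaring the output; sin(x²) squares the input. These are different functions.

Conclusion: No, this is NOT an identity.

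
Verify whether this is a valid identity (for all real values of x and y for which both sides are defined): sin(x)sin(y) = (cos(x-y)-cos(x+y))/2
Yes, this is an identity.

Claim: sin(x)sin(y) = (cos(x-y)-cos(x+y))/2.
Reasoning: cos(x-y) = cos(x)cos(y) + sin(x)sin(y) and cos(x+y) = cos(x)cos(y) - sin(x)sin(y). Subtracting, cos(x-y) - cos(x+y) = 2sin(x)sin(y); divide by 2.
So the two sides agree for all real values of x and y for which both sides are defined.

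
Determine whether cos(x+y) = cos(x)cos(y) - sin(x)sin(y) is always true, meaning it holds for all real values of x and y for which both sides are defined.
Claim: cos(x+y) = cos(x)cos(y) - sin(x)sin(y).
Reasoning: By Euler's formula e^(i(x+y)) = e^(ix)·e^(iy) = (cos x + i·sin x)(cos y + i·sin y). The real part of the left side is cos(x+y); the real part of the product is cos(x)cos(y) - sin(x)sin(y) (since i·i = -1).
So the two sides agree for all real values of x and y for which both sides are defined.

Conclusion: Yes, this is an identity.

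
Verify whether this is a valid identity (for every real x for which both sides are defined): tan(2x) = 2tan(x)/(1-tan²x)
Yes, this is an identity.

Claim: tan(2x) = 2tan(x)/(1-tan²x).
Reasoning: tan(2x) = sin(2x)/cos(2x) = 2sin(x)cos(x) / (cos²x - sin²x). Divide numerator and denominator by cos²x: 2tan(x) / (1 - tan²x).
So the two sides agree for every real x for which both sides are defined.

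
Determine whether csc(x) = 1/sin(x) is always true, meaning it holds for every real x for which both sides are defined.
Claim: csc(x) = 1/sin(x).
Reasoning: csc(x) is by definition the reciprocal of sin(x), wherever sin(x) ≠ 0.
So the two sides agree for every real x for which both sides are defined.

Conclusion: Yes, this is an identity.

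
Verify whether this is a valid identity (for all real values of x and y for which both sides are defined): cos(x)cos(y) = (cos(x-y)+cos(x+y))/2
Claim: cos(x)cos(y) = (cos(x-y)+cos(x+y))/2.
Reasoning: cos(x-y) = cos(x)cos(y) + sin(x)sin(y) and cos(x+y) = cos(x)cos(y) - sin(x)sin(y). Adding, cos(x-y) + cos(x+y) = 2cos(x)cos(y); divide by 2.
So the two sides agree for all real values of x and y for which both sides are defined.

Conclusion: Yes, this is an identity.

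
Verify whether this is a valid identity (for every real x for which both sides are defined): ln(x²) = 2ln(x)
Claim: ln(x²) = 2ln(x).
Reasoning: The right side requires x > 0. For x > 0, x² = (e^(ln x))² = e^(2ln x), so ln(x²) = 2ln(x). (For x < 0 the right side is undefined, so those values are outside the claim.)
So the two sides agree for every real x for which both sides are defined.

Conclusion: Yes, this is an identity.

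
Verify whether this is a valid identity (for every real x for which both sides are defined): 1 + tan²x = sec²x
Yes, this is an identity.

Claim: 1 + tan²x = sec²x.
Reasoning: Start from sin²x + cos²x = 1 and divide every term by cos²x (allowed wherever tan x and sec x are defined): tan²x + 1 = 1/cos²x = sec²x.
So the two sides agree for every real x for which both sides are defined.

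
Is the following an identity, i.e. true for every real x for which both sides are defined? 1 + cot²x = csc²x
Yes, this is an identity.

Claim: 1 + cot²x = csc²x.
Reasoning: Start from sin²x + cos²x = 1 and divide every term by sin²x (allowed wherever cot x and csc x are defined): 1 + cot²x = 1/sin²x = csc²x.
So the two sides agree for every real x for which both sides are defined.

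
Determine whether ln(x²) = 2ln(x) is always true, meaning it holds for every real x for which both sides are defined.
Claim: ln(x²) = 2ln(x).
Reasoning: The right side requires x > 0. For x > 0, x² = (e^(ln x))² = e^(2ln x), so ln(x²) = 2ln(x). (For x < 0 the right side is undefined, so those values are outside the claim.)
So the two sides agree for every real x for which both sides are defined.

Conclusion: Yes, this is an identity.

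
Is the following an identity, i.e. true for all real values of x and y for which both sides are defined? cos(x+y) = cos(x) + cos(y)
Claim: cos(x+y) = cos(x) + cos(y).
Test a specific point where both sides are defined: x = -π/4, y = -π/6.
LHS = cos(x+y) ≈ 0.2588
RHS = cos(x) + cos(y) ≈ 1.5731
Since 0.2588 ≠ 1.5731, the equation fails at this point, so it cannot hold for all real values of x and y for which both sides are defined.
The correct expansion is cos(x+y) = cos(x)cos(y) - sin(x)sin(y); cosine is not additive.

Conclusion: No, this is NOT an identity.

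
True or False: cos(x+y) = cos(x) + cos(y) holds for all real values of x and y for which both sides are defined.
False.

Claim: cos(x+y) = cos(x) + cos(y).
Test a specific point where both sides are defined: x = -π/2, y = 3π/4.
LHS = cos(x+y) ≈ 0.7071
RHS = cos(x) + cos(y) ≈ -0.7071
Since 0.7071 ≠ -0.7071, the equation fails at this point, so it cannot hold for all real values of x and y for which both sides are defined.
The correct expansion is cos(x+y) = cos(x)cos(y) - sin(x)sin(y); cosine is not additive.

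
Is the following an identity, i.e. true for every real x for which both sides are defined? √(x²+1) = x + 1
No, this is NOT an identity.

Claim: √(x²+1) = x + 1.
Test a specific point where both sides are defined: x = -3.
LHS = √(x²+1) ≈ 3.1623
RHS = x + 1 ≈ -2.0000
Since 3.1623 ≠ -2.0000, the equation fails at this point, so it cannot hold for every real x for which both sides are defined.
(x+1)² = x² + 2x + 1 ≠ x² + 1 unless x = 0.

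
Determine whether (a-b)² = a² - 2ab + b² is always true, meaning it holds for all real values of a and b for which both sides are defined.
Yes, this is an identity.

Claim: (a-b)² = a² - 2ab + b².
Reasoning: Expand: (a-b)² = (a-b)(a-b) = a·a - a·b - b·a + b·b = a² - 2ab + b².
So the two sides agree for all real values of a and b for which both sides are defined.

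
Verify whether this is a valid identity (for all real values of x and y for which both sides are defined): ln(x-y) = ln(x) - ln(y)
Claim: ln(x-y) = ln(x) - ln(y).
Test a specific point where both sides are defined: x = 5, y = 3.
LHS = ln(x-y) ≈ 0.6931
RHS = ln(x) - ln(y) ≈ 0.5108
Since 0.6931 ≠ 0.5108, the equation fails at this point, so it cannot hold for all real values of x and y for which both sides are defined.
ln(x) - ln(y) = ln(x/y), not ln(x-y).

Conclusion: No, this is NOT an identity.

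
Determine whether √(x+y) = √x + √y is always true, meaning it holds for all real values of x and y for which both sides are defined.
Claim: √(x+y) = √x + √y.
Test a specific point where both sides are defined: x = 2, y = 3/2.
LHS = √(x+y) ≈ 1.8708
RHS = √x + √y ≈ 2.6390
Since 1.8708 ≠ 2.6390, the equation fails at this point, so it cannot hold for all real values of x and y for which both sides are defined.
Squaring the right side gives x + 2√(xy) + y, not x + y.

Conclusion: No, this is NOT an identity.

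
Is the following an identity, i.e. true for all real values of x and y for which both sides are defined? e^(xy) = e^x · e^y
Claim: e^(xy) = e^x · e^y.
Test a specific point where both sides are defined: x = 2, y = 1.
LHS = e^(xy) ≈ 7.3891
RHS = e^x · e^y ≈ 20.0855
Since 7.3891 ≠ 20.0855, the equation fails at this point, so it cannot hold for all real values of x and y for which both sides are defined.
e^x · e^y = e^(x+y), not e^(xy).

Conclusion: No, this is NOT an identity.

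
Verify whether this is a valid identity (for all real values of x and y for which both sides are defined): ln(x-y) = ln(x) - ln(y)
Claim: ln(x-y) = ln(x) - ln(y).
Test a specific point where both sides are defined: x = 4, y = 1.
LHS = ln(x-y) ≈ 1.0986
RHS = ln(x) - ln(y) ≈ 1.3863
Since 1.0986 ≠ 1.3863, the equation fails at this point, so it cannot hold for all real values of x and y for which both sides are defined.
ln(x) - ln(y) = ln(x/y), not ln(x-y).

Conclusion: No, this is NOT an identity.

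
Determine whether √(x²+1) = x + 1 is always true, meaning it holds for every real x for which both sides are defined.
Claim: √(x²+1) = x + 1.
Test a specific point where both sides are defined: x = 3.
LHS = √(x²+1) ≈ 3.1623
RHS = x + 1 ≈ 4.0000
Since 3.1623 ≠ 4.0000, the equation fails at this point, so it cannot hold for every real x for which both sides are defined.
(x+1)² = x² + 2x + 1 ≠ x² + 1 unless x = 0.

Conclusion: No, this is NOT an identity.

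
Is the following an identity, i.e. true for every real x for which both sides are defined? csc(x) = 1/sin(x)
Yes, this is an identity.

Claim: csc(x) = 1/sin(x).
Reasoning: csc(x) is by definition the reciprocal of sin(x), wherever sin(x) ≠ 0.
So the two sides agree for every real x for which both sides are defined.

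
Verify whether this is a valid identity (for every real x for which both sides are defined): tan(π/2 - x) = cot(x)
Claim: tan(π/2 - x) = cot(x).
Reasoning: tan(π/2 - x) = sin(π/2 - x)/cos(π/2 - x) = cos(x)/sin(x) = cot(x), using the cofunction identities sin(π/2 - x) = cos(x) and cos(π/2 - x) = sin(x).
So the two sides agree for every real x for which both sides are defined.

Conclusion: Yes, this is an identity.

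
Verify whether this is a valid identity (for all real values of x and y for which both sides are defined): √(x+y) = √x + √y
Claim: √(x+y) = √x + √y.
Test a specific point where both sides are defined: x = 2, y = 2.
LHS = √(x+y) ≈ 2.0000
RHS = √x + √y ≈ 2.8284
Since 2.0000 ≠ 2.8284, the equation fails at this point, so it cannot hold for all real values of x and y for which both sides are defined.
Squaring the right side gives x + 2√(xy) + y, not x + y.

Conclusion: No, this is NOT an identity.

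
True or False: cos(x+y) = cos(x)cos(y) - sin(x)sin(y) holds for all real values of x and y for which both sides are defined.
Claim: cos(x+y) = cos(x)cos(y) - sin(x)sin(y).
Reasoning: By Euler's formula e^(i(x+y)) = e^(ix)·e^(iy) = (cos x + i·sin x)(cos y + i·sin y). The real part of the left side is cos(x+y); the real part of the product is cos(x)cos(y) - sin(x)sin(y) (since i·i = -1).
So the two sides agree for all real values of x and y for which both sides are defined.

Conclusion: True.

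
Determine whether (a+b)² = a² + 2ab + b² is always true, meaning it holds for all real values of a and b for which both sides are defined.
Yes, this is an identity.

Claim: (a+b)² = a² + 2ab + b².
Reasoning: Expand: (a+b)² = (a+b)(a+b) = a·a + a·b + b·a + b·b = a² + 2ab + b².
So the two sides agree for all real values of a and b for which both sides are defined.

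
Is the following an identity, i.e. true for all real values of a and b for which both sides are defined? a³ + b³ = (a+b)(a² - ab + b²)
Yes, this is an identity.

Claim: a³ + b³ = (a+b)(a² - ab + b²).
Reasoning: Expand the right side: (a+b)(a² - ab + b²) = a³ - a²b + ab² + a²b - ab² + b³ = a³ + b³ (the middle terms cancel in pairs).
So the two sides agree for all real values of a and b for which both sides are defined.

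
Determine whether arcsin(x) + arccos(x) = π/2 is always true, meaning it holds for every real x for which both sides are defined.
Yes, this is an identity.

Claim: arcsin(x) + arccos(x) = π/2.
Reasoning: Both sides are defined for -1 ≤ x ≤ 1. Let θ = arcsin(x), so sin θ = x and θ ∈ [-π/2, π/2]. Then cos(π/2 - θ) = sin θ = x and π/2 - θ ∈ [0, π], which is exactly the range of arccos, so arccos(x) = π/2 - θ. Adding: arcsin(x) + arccos(x) = θ + (π/2 - θ) = π/2.
So the two sides agree for every real x for which both sides are defined.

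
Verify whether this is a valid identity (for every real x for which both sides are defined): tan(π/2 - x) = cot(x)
Claim: tan(π/2 - x) = cot(x).
Reasoning: tan(π/2 - x) = sin(π/2 - x)/cos(π/2 - x) = cos(x)/sin(x) = cot(x), using the cofunction identities sin(π/2 - x) = cos(x) and cos(π/2 - x) = sin(x).
So the two sides agree for every real x for which both sides are defined.

Conclusion: Yes, this is an identity.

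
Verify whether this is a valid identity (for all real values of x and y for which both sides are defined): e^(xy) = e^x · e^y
No, this is NOT an identity.

Claim: e^(xy) = e^x · e^y.
Test a specific point where both sides are defined: x = -1, y = 4.
LHS = e^(xy) ≈ 0.0183
RHS = e^x · e^y ≈ 20.0855
Since 0.0183 ≠ 20.0855, the equation fails at this point, so it cannot hold for all real values of x and y for which both sides are defined.
e^x · e^y = e^(x+y), not e^(xy).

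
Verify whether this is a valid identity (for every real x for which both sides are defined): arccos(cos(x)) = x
Claim: arccos(cos(x)) = x.
Test a specific point where both sides are defined: x = -π/4.
LHS = arccos(cos(x)) ≈ 0.7854
RHS = x ≈ -0.7854
Since 0.7854 ≠ -0.7854, the equation fails at this point, so it cannot hold for every real x for which both sides are defined.
arccos only returns values in [0, π], so arccos(cos(x)) = x holds only for x in that interval, not for all real x.

Conclusion: No, this is NOT an identity.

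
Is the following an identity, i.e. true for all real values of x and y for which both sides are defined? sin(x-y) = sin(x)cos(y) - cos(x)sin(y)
Claim: sin(x-y) = sin(x)cos(y) - cos(x)sin(y).
Reasoning: Replace y by -y in sin(x+y) = sin(x)cos(y) + cos(x)sin(y) and use cos(-y) = cos(y), sin(-y) = -sin(y): sin(x-y) = sin(x)cos(y) - cos(x)sin(y).
So the two sides agree for all real values of x and y for which both sides are defined.

Conclusion: Yes, this is an identity.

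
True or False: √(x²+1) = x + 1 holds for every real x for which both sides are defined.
False.

Claim: √(x²+1) = x + 1.
Test a specific point where both sides are defined: x = 1/2.
LHS = √(x²+1) ≈ 1.1180
RHS = x + 1 ≈ 1.5000
Since 1.1180 ≠ 1.5000, the equation fails at this point, so it cannot hold for every real x for which both sides are defined.
(x+1)² = x² + 2x + 1 ≠ x² + 1 unless x = 0.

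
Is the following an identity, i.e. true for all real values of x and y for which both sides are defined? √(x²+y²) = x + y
No, this is NOT an identity.

Claim: √(x²+y²) = x + y.
Test a specific point where both sides are defined: x = 1/2, y = 5.
LHS = √(x²+y²) ≈ 5.0249
RHS = x + y ≈ 5.5000
Since 5.0249 ≠ 5.5000, the equation fails at this point, so it cannot hold for all real values of x and y for which both sides are defined.
(x+y)² = x² + 2xy + y², not x² + y², so the square root does not split this way.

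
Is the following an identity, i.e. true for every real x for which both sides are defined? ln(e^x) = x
Claim: ln(e^x) = x.
Reasoning: ln is the inverse of the exponential: ln(e^x) asks for the exponent p with e^p = e^x, and since e^p is one-to-one that exponent is p = x.
So the two sides agree for every real x for which both sides are defined.

Conclusion: Yes, this is an identity.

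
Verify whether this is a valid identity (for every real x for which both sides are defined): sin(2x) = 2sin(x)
Claim: sin(2x) = 2sin(x).
Test a specific point where both sides are defined: x = π/3.
LHS = sin(2x) ≈ 0.8660
RHS = 2sin(x) ≈ 1.7321
Since 0.8660 ≠ 1.7321, the equation fails at this point, so it cannot hold for every real x for which both sides are defined.
The correct double-angle formula is sin(2x) = 2sin(x)cos(x).

Conclusion: No, this is NOT an identity.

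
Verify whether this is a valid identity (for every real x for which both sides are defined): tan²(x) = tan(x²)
Claim: tan²(x) = tan(x²).
Test a specific point where both sides are defined: x = 2π/3.
LHS = tan²(x) ≈ 3.0000
RHS = tan(x²) ≈ 2.9590
Since 3.0000 ≠ 2.9590, the equation fails at this point, so it cannot hold for every real x for which both sides are defined.
tan²(x) means (tan x)², squaring the output; tan(x²) squares the input. These are different functions.

Conclusion: No, this is NOT an identity.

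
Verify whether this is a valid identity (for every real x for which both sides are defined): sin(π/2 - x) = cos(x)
Yes, this is an identity.

Claim: sin(π/2 - x) = cos(x).
Reasoning: Use sin(u - v) = sin(u)cos(v) - cos(u)sin(v) with u = π/2, v = x: sin(π/2)cos(x) - cos(π/2)sin(x) = 1·cos(x) - 0·sin(x) = cos(x).
So the two sides agree for every real x for which both sides are defined.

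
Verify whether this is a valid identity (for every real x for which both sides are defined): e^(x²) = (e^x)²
Claim: e^(x²) = (e^x)².
Test a specific point where both sides are defined: x = 3.
LHS = e^(x²) ≈ 8103.0839
RHS = (e^x)² ≈ 403.4288
Since 8103.0839 ≠ 403.4288, the equation fails at this point, so it cannot hold for every real x for which both sides are defined.
(e^x)² = e^(2x), and 2x ≠ x² in general.

Conclusion: No, this is NOT an identity.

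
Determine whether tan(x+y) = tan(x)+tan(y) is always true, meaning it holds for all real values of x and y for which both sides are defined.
No, this is NOT an identity.

Claim: tan(x+y) = tan(x)+tan(y).
Test a specific point where both sides are defined: x = 3π/4, y = 2π/3.
LHS = tan(x+y) ≈ 3.7321
RHS = tan(x)+tan(y) ≈ -2.7321
Since 3.7321 ≠ -2.7321, the equation fails at this point, so it cannot hold for all real values of x and y for which both sides are defined.
The correct formula is tan(x+y) = (tan(x) + tan(y))/(1 - tan(x)tan(y)).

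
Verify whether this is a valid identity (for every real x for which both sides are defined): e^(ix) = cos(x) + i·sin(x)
Claim: e^(ix) = cos(x) + i·sin(x).
Reasoning: Euler's formula. Expand e^(ix) = Σ (ix)^k / k!. Since i² = -1, the even-k terms are Σ (-1)^m x^(2m)/(2m)! = cos(x) and the odd-k terms are i · Σ (-1)^m x^(2m+1)/(2m+1)! = i·sin(x).
So the two sides agree for every real x for which both sides are defined.

Conclusion: Yes, this is an identity.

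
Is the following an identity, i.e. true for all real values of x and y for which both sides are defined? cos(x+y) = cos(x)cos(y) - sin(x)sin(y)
Yes, this is an identity.

Claim: cos(x+y) = cos(x)cos(y) - sin(x)sin(y).
Reasoning: By Euler's formula e^(i(x+y)) = e^(ix)·e^(iy) = (cos x + i·sin x)(cos y + i·sin y). The real part of the left side is cos(x+y); the real part of the product is cos(x)cos(y) - sin(x)sin(y) (since i·i = -1).
So the two sides agree for all real values of x and y for which both sides are defined.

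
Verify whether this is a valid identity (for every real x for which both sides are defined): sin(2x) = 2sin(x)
No, this is NOT an identity.

Claim: sin(2x) = 2sin(x).
Test a specific point where both sides are defined: x = -π/2.
LHS = sin(2x) ≈ 0.0000
RHS = 2sin(x) ≈ -2.0000
Since 0.0000 ≠ -2.0000, the equation fails at this point, so it cannot hold for every real x for which both sides are defined.
The correct double-angle formula is sin(2x) = 2sin(x)cos(x).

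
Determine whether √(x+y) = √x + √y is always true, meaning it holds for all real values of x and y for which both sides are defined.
Claim: √(x+y) = √x + √y.
Test a specific point where both sides are defined: x = 5, y = 4.
LHS = √(x+y) ≈ 3.0000
RHS = √x + √y ≈ 4.2361
Since 3.0000 ≠ 4.2361, the equation fails at this point, so it cannot hold for all real values of x and y for which both sides are defined.
Squaring the right side gives x + 2√(xy) + y, not x + y.

Conclusion: No, this is NOT an identity.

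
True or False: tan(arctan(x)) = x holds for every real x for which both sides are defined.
Claim: tan(arctan(x)) = x.
Reasoning: For every real x, arctan(x) is by definition the angle in (-π/2, π/2) whose tangent equals x. Taking the tangent of that angle returns x.
So the two sides agree for every real x for which both sides are defined.

Conclusion: True.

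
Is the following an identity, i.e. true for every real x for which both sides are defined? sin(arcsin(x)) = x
Yes, this is an identity.

Claim: sin(arcsin(x)) = x.
Reasoning: For -1 ≤ x ≤ 1 (where arcsin is defined), arcsin(x) is by definition an angle whose sine equals x. Taking the sine of that angle returns x. (Note the other order, arcsin(sin x) = x, is NOT an identity.)
So the two sides agree for every real x for which both sides are defined.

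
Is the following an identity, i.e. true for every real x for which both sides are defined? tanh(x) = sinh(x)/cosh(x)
Yes, this is an identity.

Claim: tanh(x) = sinh(x)/cosh(x).
Reasoning: tanh(x) is defined as sinh(x)/cosh(x) = (e^x - e^-x)/(e^x + e^-x); cosh(x) ≥ 1 is never zero, so this holds for every real x.
So the two sides agree for every real x for which both sides are defined.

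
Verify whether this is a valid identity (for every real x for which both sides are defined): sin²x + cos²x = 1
Claim: sin²x + cos²x = 1.
Reasoning: The point (cos x, sin x) lies on the unit circle X² + Y² = 1, so cos²x + sin²x = 1 for every real x.
So the two sides agree for every real x for which both sides are defined.

Conclusion: Yes, this is an identity.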